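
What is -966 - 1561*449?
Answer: -701855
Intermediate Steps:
-966 - 1561*449 = -966 - 700889 = -701855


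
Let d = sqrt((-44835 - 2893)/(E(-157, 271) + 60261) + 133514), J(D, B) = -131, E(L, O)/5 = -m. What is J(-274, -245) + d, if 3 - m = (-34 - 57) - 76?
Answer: -131 + sqrt(3894686890266)/5401 ≈ 234.39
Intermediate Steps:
m = 170 (m = 3 - ((-34 - 57) - 76) = 3 - (-91 - 76) = 3 - 1*(-167) = 3 + 167 = 170)
E(L, O) = -850 (E(L, O) = 5*(-1*170) = 5*(-170) = -850)
d = sqrt(3894686890266)/5401 (d = sqrt((-44835 - 2893)/(-850 + 60261) + 133514) = sqrt(-47728/59411 + 133514) = sqrt(7932152526/59411) = sqrt(3894686890266)/5401 ≈ 365.39)
J(-274, -245) + d = -131 + sqrt(3894686890266)/5401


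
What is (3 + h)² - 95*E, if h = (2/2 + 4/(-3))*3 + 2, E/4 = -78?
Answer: 29656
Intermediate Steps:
E = -312 (E = 4*(-78) = -312)
h = 1 (h = (2*(½) + 4*(-⅓))*3 + 2 = (1 - 4/3)*3 + 2 = -⅓*3 + 2 = -1 + 2 = 1)
(3 + h)² - 95*E = (3 + 1)² - 95*(-312) = 4² + 29640 = 16 + 29640 = 29656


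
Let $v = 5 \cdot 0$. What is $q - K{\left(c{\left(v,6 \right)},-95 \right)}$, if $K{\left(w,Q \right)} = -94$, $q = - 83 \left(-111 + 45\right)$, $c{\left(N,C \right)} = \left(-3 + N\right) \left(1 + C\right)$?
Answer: $5572$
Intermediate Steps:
$v = 0$
$c{\left(N,C \right)} = \left(1 + C\right) \left(-3 + N\right)$
$q = 5478$ ($q = \left(-83\right) \left(-66\right) = 5478$)
$q - K{\left(c{\left(v,6 \right)},-95 \right)} = 5478 - -94 = 5478 + 94 = 5572$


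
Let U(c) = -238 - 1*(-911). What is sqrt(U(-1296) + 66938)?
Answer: sqrt(67611) ≈ 260.02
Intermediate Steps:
U(c) = 673 (U(c) = -238 + 911 = 673)
sqrt(U(-1296) + 66938) = sqrt(673 + 66938) = sqrt(67611)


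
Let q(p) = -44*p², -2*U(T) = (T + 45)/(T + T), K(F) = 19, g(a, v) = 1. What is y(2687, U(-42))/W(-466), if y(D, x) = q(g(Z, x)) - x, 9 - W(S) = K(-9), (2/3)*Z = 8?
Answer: 493/112 ≈ 4.4018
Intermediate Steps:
Z = 12 (Z = (3/2)*8 = 12)
U(T) = -(45 + T)/(4*T) (U(T) = -(T + 45)/(2*(T + T)) = -(45 + T)/(2*(2*T)) = -(45 + T)*1/(2*T)/2 = -(45 + T)/(4*T))
W(S) = -10 (W(S) = 9 - 1*19 = 9 - 19 = -10)
y(D, x) = -44 - x (y(D, x) = -44*1² - x = -44*1 - x = -44 - x)
y(2687, U(-42))/W(-466) = (-44 - (-45 - 1*(-42))/(4*(-42)))/(-10) = (-44 - (-1)*(-45 + 42)/(4*42))*(-⅒) = (-44 - (-1)*(-3)/(4*42))*(-⅒) = (-44 - 1*1/56)*(-⅒) = (-44 - 1/56)*(-⅒) = -2465/56*(-⅒) = 493/112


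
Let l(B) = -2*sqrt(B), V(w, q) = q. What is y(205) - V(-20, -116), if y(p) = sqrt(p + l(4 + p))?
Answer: 116 + sqrt(205 - 2*sqrt(209)) ≈ 129.27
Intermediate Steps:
y(p) = sqrt(p - 2*sqrt(4 + p))
y(205) - V(-20, -116) = sqrt(205 - 2*sqrt(4 + 205)) - 1*(-116) = sqrt(205 - 2*sqrt(209)) + 116 = 116 + sqrt(205 - 2*sqrt(209))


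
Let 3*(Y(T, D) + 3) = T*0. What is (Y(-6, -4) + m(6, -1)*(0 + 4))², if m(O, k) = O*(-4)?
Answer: 9801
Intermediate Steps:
m(O, k) = -4*O
Y(T, D) = -3 (Y(T, D) = -3 + (T*0)/3 = -3 + (⅓)*0 = -3 + 0 = -3)
(Y(-6, -4) + m(6, -1)*(0 + 4))² = (-3 + (-4*6)*(0 + 4))² = (-3 - 24*4)² = (-3 - 96)² = (-99)² = 9801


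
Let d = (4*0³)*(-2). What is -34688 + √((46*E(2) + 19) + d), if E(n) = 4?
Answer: -34688 + √203 ≈ -34674.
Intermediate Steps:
d = 0 (d = (4*0)*(-2) = 0*(-2) = 0)
-34688 + √((46*E(2) + 19) + d) = -34688 + √((46*4 + 19) + 0) = -34688 + √((184 + 19) + 0) = -34688 + √(203 + 0) = -34688 + √203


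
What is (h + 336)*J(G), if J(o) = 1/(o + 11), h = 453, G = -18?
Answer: -789/7 ≈ -112.71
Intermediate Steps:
J(o) = 1/(11 + o)
(h + 336)*J(G) = (453 + 336)/(11 - 18) = 789/(-7) = 789*(-1/7) = -789/7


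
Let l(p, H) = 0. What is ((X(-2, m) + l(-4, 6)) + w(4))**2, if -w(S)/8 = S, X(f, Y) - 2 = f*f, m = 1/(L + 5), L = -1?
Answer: 676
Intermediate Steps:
m = 1/4 (m = 1/(-1 + 5) = 1/4 ≈ 0.25000)
X(f, Y) = 2 + f**2 (X(f, Y) = 2 + f*f = 2 + f**2)
w(S) = -8*S
((X(-2, m) + l(-4, 6)) + w(4))**2 = (((2 + (-2)**2) + 0) - 8*4)**2 = (((2 + 4) + 0) - 32)**2 = ((6 + 0) - 32)**2 = (6 - 32)**2 = (-26)**2 = 676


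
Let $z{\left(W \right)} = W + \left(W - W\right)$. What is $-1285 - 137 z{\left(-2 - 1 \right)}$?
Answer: $-874$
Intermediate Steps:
$z{\left(W \right)} = W$ ($z{\left(W \right)} = W + 0 = W$)
$-1285 - 137 z{\left(-2 - 1 \right)} = -1285 - 137 \left(-2 - 1\right) = -1285 - -411 = -1285 + 411 = -874$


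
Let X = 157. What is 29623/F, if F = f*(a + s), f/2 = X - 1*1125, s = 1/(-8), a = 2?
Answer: -2693/330 ≈ -8.1606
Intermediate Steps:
s = -1/8 ≈ -0.12500
f = -1936 (f = 2*(157 - 1*1125) = 2*(157 - 1125) = 2*(-968) = -1936)
F = -3630 (F = -1936*(2 - 1/8) = -1936*15/8 = -3630)
29623/F = 29623/(-3630) = 29623*(-1/3630) = -2693/330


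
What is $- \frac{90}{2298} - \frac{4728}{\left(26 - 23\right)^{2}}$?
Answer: $- \frac{603653}{1149} \approx -525.37$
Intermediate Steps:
$- \frac{90}{2298} - \frac{4728}{\left(26 - 23\right)^{2}} = \left(-90\right) \frac{1}{2298} - \frac{4728}{3^{2}} = - \frac{15}{383} - \frac{4728}{9} = - \frac{15}{383} - \frac{1576}{3} = - \frac{603653}{1149}$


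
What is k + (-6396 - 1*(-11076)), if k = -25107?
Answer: -20427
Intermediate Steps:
k + (-6396 - 1*(-11076)) = -25107 + (-6396 - 1*(-11076)) = -25107 + (-6396 + 11076) = -25107 + 4680 = -20427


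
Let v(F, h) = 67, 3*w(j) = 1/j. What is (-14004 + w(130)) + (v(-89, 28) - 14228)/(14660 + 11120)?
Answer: -14080451381/1005420 ≈ -14005.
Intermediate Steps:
w(j) = 1/(3*j)
(-14004 + w(130)) + (v(-89, 28) - 14228)/(14660 + 11120) = (-14004 + (⅓)/130) + (67 - 14228)/(14660 + 11120) = (-14004 + (⅓)*(1/130)) - 14161/25780 = (-14004 + 1/390) - 14161*1/25780 = -5461559/390 - 14161/25780 = -14080451381/1005420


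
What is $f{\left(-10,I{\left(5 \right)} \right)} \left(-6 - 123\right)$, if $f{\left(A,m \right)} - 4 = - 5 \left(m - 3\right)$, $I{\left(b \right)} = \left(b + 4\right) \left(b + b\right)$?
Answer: $55599$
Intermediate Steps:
$I{\left(b \right)} = 2 b \left(4 + b\right)$ ($I{\left(b \right)} = \left(4 + b\right) 2 b = 2 b \left(4 + b\right)$)
$f{\left(A,m \right)} = 19 - 5 m$ ($f{\left(A,m \right)} = 4 - 5 \left(m - 3\right) = 4 - 5 \left(-3 + m\right) = 4 - \left(-15 + 5 m\right) = 19 - 5 m$)
$f{\left(-10,I{\left(5 \right)} \right)} \left(-6 - 123\right) = \left(19 - 5 \cdot 2 \cdot 5 \left(4 + 5\right)\right) \left(-6 - 123\right) = \left(19 - 5 \cdot 2 \cdot 5 \cdot 9\right) \left(-129\right) = \left(19 - 450\right) \left(-129\right) = \left(-431\right) \left(-129\right) = 55599$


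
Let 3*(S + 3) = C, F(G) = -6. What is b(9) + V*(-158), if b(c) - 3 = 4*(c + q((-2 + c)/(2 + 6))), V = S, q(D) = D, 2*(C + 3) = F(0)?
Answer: 1665/2 ≈ 832.50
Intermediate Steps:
C = -6 (C = -3 + (½)*(-6) = -3 - 3 = -6)
S = -5 (S = -3 + (⅓)*(-6) = -3 - 2 = -5)
V = -5
b(c) = 2 + 9*c/2 (b(c) = 3 + 4*(c + (-2 + c)/(2 + 6)) = 3 + 4*(c + (-2 + c)/8) = 3 + 4*(c + (-2 + c)*(⅛)) = 3 + 4*(c + (-¼ + c/8)) = 3 + 4*(-¼ + 9*c/8) = 3 + (-1 + 9*c/2) = 2 + 9*c/2)
b(9) + V*(-158) = (2 + (9/2)*9) - 5*(-158) = (2 + 81/2) + 790 = 85/2 + 790 = 1665/2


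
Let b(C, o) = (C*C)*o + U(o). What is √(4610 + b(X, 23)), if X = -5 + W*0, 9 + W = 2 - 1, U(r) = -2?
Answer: √5183 ≈ 71.993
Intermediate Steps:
W = -8 (W = -9 + (2 - 1) = -9 + 1 = -8)
X = -5 (X = -5 - 8*0 = -5 + 0 = -5)
b(C, o) = -2 + o*C² (b(C, o) = (C*C)*o - 2 = C²*o - 2 = o*C² - 2 = -2 + o*C²)
√(4610 + b(X, 23)) = √(4610 + (-2 + 23*(-5)²)) = √(4610 + (-2 + 23*25)) = √(4610 + (-2 + 575)) = √(4610 + 573) = √5183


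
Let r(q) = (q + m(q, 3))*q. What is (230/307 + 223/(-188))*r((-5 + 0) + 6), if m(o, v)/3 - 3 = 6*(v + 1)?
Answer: -1034061/28858 ≈ -35.833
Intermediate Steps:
m(o, v) = 27 + 18*v (m(o, v) = 9 + 3*(6*(v + 1)) = 9 + 3*(6*(1 + v)) = 9 + 3*(6 + 6*v) = 9 + (18 + 18*v) = 27 + 18*v)
r(q) = q*(81 + q) (r(q) = (q + (27 + 18*3))*q = (q + (27 + 54))*q = (q + 81)*q = (81 + q)*q = q*(81 + q))
(230/307 + 223/(-188))*r((-5 + 0) + 6) = (230/307 + 223/(-188))*(((-5 + 0) + 6)*(81 + ((-5 + 0) + 6))) = (230*(1/307) + 223*(-1/188))*((-5 + 6)*(81 + (-5 + 6))) = (230/307 - 223/188)*(1*(81 + 1)) = -25221*82/57716 = -25221/57716*82 = -1034061/28858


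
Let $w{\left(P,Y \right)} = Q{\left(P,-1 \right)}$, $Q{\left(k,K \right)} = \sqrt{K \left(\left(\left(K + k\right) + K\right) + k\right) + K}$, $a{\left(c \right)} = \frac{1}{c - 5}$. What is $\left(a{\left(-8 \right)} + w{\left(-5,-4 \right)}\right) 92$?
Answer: $- \frac{92}{13} + 92 \sqrt{11} \approx 298.05$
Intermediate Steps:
$a{\left(c \right)} = \frac{1}{-5 + c}$
$Q{\left(k,K \right)} = \sqrt{K + K \left(2 K + 2 k\right)}$ ($Q{\left(k,K \right)} = \sqrt{K \left(\left(k + 2 K\right) + k\right) + K} = \sqrt{K \left(2 K + 2 k\right) + K} = \sqrt{K + K \left(2 K + 2 k\right)}$)
$w{\left(P,Y \right)} = \sqrt{1 - 2 P}$ ($w{\left(P,Y \right)} = \sqrt{- (1 + 2 \left(-1\right) + 2 P)} = \sqrt{- (1 - 2 + 2 P)} = \sqrt{- (-1 + 2 P)} = \sqrt{1 - 2 P}$)
$\left(a{\left(-8 \right)} + w{\left(-5,-4 \right)}\right) 92 = \left(\frac{1}{-5 - 8} + \sqrt{1 - -10}\right) 92 = \left(\frac{1}{-13} + \sqrt{1 + 10}\right) 92 = \left(- \frac{1}{13} + \sqrt{11}\right) 92 = - \frac{92}{13} + 92 \sqrt{11}$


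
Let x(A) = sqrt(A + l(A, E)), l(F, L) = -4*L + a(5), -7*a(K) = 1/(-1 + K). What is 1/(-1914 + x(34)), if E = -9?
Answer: -17864/34191043 - 2*sqrt(13713)/102573129 ≈ -0.00052476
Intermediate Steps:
a(K) = -1/(7*(-1 + K))
l(F, L) = -1/28 - 4*L (l(F, L) = -4*L - 1/(-7 + 7*5) = -4*L - 1/(-7 + 35) = -4*L - 1/28 = -1/28 - 4*L)
x(A) = sqrt(1007/28 + A) (x(A) = sqrt(A + (-1/28 - 4*(-9))) = sqrt(A + (-1/28 + 36)) = sqrt(A + 1007/28) = sqrt(1007/28 + A))
1/(-1914 + x(34)) = 1/(-1914 + sqrt(7049 + 196*34)/14) = 1/(-1914 + sqrt(7049 + 6664)/14) = 1/(-1914 + sqrt(13713)/14)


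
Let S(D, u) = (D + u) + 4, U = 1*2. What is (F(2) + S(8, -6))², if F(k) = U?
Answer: 64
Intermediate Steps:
U = 2
F(k) = 2
S(D, u) = 4 + D + u
(F(2) + S(8, -6))² = (2 + (4 + 8 - 6))² = (2 + 6)² = 8² = 64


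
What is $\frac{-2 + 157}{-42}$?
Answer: $- \frac{155}{42} \approx -3.6905$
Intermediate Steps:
$\frac{-2 + 157}{-42} = \left(- \frac{1}{42}\right) 155 = - \frac{155}{42}$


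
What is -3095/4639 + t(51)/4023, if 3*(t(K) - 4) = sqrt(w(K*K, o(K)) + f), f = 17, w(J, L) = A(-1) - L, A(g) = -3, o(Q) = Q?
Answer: -12432629/18662697 + I*sqrt(37)/12069 ≈ -0.66618 + 0.000504*I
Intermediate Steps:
w(J, L) = -3 - L
t(K) = 4 + sqrt(14 - K)/3 (t(K) = 4 + sqrt((-3 - K) + 17)/3 = 4 + sqrt(14 - K)/3)
-3095/4639 + t(51)/4023 = -3095/4639 + (4 + sqrt(14 - 1*51)/3)/4023 = -3095*1/4639 + (4 + sqrt(14 - 51)/3)*(1/4023) = -3095/4639 + (4 + sqrt(-37)/3)*(1/4023) = -3095/4639 + (4 + (I*sqrt(37))/3)*(1/4023) = -3095/4639 + (4 + I*sqrt(37)/3)*(1/4023) = -3095/4639 + (4/4023 + I*sqrt(37)/12069) = -12432629/18662697 + I*sqrt(37)/12069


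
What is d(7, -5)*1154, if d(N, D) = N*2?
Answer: 16156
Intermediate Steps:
d(N, D) = 2*N
d(7, -5)*1154 = (2*7)*1154 = 14*1154 = 16156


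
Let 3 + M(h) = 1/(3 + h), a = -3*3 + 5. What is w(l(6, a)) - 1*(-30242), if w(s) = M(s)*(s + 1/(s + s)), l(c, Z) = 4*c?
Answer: 2443837/81 ≈ 30171.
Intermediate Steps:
a = -4 (a = -9 + 5 = -4)
M(h) = -3 + 1/(3 + h)
w(s) = (-8 - 3*s)*(s + 1/(2*s))/(3 + s) (w(s) = ((-8 - 3*s)/(3 + s))*(s + 1/(s + s)) = ((-8 - 3*s)/(3 + s))*(s + 1/(2*s)) = (-8 - 3*s)*(s + 1/(2*s))/(3 + s))
w(l(6, a)) - 1*(-30242) = (-8 - 12*6 - 2*(4*6)²*(8 + 3*(4*6)))/(2*((4*6))*(3 + 4*6)) - 1*(-30242) = (½)*(-8 - 3*24 - 2*24²*(8 + 3*24))/(24*(3 + 24)) + 30242 = (½)*(1/24)*(-8 - 72 - 2*576*(8 + 72))/27 + 30242 = (½)*(1/24)*(1/27)*(-8 - 72 - 2*576*80) + 30242 = (½)*(1/24)*(1/27)*(-8 - 72 - 92160) + 30242 = (½)*(1/24)*(1/27)*(-92240) + 30242 = -5765/81 + 30242 = 2443837/81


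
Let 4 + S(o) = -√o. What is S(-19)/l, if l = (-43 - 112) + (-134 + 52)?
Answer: 4/237 + I*√19/237 ≈ 0.016878 + 0.018392*I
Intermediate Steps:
S(o) = -4 - √o
l = -237 (l = -155 - 82 = -237)
S(-19)/l = (-4 - √(-19))/(-237) = (-4 - I*√19)*(-1/237) = 4/237 + I*√19/237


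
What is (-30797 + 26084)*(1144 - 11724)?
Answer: 49863540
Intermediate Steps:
(-30797 + 26084)*(1144 - 11724) = -4713*(-10580) = 49863540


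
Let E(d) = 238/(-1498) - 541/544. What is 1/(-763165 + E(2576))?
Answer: -58208/44422375455 ≈ -1.3103e-6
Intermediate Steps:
E(d) = -67135/58208 (E(d) = 238*(-1/1498) - 541*1/544 = -17/107 - 541/544 = -67135/58208)
1/(-763165 + E(2576)) = 1/(-763165 - 67135/58208) = 1/(-44422375455/58208) = -58208/44422375455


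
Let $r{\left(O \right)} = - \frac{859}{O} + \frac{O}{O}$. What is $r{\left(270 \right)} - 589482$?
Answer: $- \frac{159160729}{270} \approx -5.8948 \cdot 10^{5}$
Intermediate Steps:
$r{\left(O \right)} = 1 - \frac{859}{O}$ ($r{\left(O \right)} = - \frac{859}{O} + 1 = 1 - \frac{859}{O}$)
$r{\left(270 \right)} - 589482 = \frac{-859 + 270}{270} - 589482 = \frac{1}{270} \left(-589\right) - 589482 = - \frac{589}{270} - 589482 = - \frac{159160729}{270}$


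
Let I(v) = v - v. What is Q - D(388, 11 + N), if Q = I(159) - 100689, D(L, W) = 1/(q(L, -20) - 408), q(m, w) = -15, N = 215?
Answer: -42591446/423 ≈ -1.0069e+5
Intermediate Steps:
I(v) = 0
D(L, W) = -1/423 (D(L, W) = 1/(-15 - 408) = 1/(-423) = -1/423)
Q = -100689 (Q = 0 - 100689 = -100689)
Q - D(388, 11 + N) = -100689 - 1*(-1/423) = -100689 + 1/423 = -42591446/423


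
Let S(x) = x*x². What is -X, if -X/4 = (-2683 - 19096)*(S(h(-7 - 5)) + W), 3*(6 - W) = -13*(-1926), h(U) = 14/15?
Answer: 2451858563696/3375 ≈ 7.2648e+8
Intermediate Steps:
h(U) = 14/15 (h(U) = 14*(1/15) = 14/15)
W = -8340 (W = 6 - (-13)*(-1926)/3 = 6 - ⅓*25038 = 6 - 8346 = -8340)
S(x) = x³
X = -2451858563696/3375 (X = -4*(-2683 - 19096)*((14/15)³ - 8340) = -(-87116)*(2744/3375 - 8340) = -(-87116)*(-28144756)/3375 = -4*612964640924/3375 = -2451858563696/3375 ≈ -7.2648e+8)
-X = -1*(-2451858563696/3375) = 2451858563696/3375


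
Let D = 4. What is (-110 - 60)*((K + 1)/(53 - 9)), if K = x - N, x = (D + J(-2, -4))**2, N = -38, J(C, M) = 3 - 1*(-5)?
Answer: -15555/22 ≈ -707.04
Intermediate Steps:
J(C, M) = 8 (J(C, M) = 3 + 5 = 8)
x = 144 (x = (4 + 8)**2 = 12**2 = 144)
K = 182 (K = 144 - 1*(-38) = 144 + 38 = 182)
(-110 - 60)*((K + 1)/(53 - 9)) = (-110 - 60)*((182 + 1)/(53 - 9)) = -31110/44 = -170*183/44 = -15555/22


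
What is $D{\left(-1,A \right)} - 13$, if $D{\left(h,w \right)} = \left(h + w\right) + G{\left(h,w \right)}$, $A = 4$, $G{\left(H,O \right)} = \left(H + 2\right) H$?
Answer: $-11$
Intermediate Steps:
$G{\left(H,O \right)} = H \left(2 + H\right)$ ($G{\left(H,O \right)} = \left(2 + H\right) H = H \left(2 + H\right)$)
$D{\left(h,w \right)} = h + w + h \left(2 + h\right)$ ($D{\left(h,w \right)} = \left(h + w\right) + h \left(2 + h\right) = h + w + h \left(2 + h\right)$)
$D{\left(-1,A \right)} - 13 = \left(-1 + 4 - \left(2 - 1\right)\right) - 13 = \left(-1 + 4 - 1\right) - 13 = 2 - 13 = -11$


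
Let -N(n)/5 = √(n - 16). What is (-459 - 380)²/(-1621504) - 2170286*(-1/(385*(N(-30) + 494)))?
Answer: 836000597191663/76532240350720 + 1085143*I*√46/9439661 ≈ 10.924 + 0.77967*I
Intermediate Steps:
N(n) = -5*√(-16 + n) (N(n) = -5*√(n - 16) = -5*√(-16 + n))
(-459 - 380)²/(-1621504) - 2170286*(-1/(385*(N(-30) + 494))) = (-459 - 380)²/(-1621504) - 2170286*(-1/(385*(-5*√(-16 - 30) + 494))) = (-839)²*(-1/1621504) - 2170286*(-1/(385*(-5*I*√46 + 494))) = 703921*(-1/1621504) - 2170286*(-1/(385*(-5*I*√46 + 494))) = -703921/1621504 - 2170286*(-1/(385*(-5*I*√46 + 494))) = -703921/1621504 - 2170286*(-1/(385*(494 - 5*I*√46))) = -703921/1621504 - 2170286/(-190190 + 1925*I*√46)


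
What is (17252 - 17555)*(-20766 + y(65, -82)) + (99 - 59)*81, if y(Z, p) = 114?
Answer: 6260796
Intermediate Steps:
(17252 - 17555)*(-20766 + y(65, -82)) + (99 - 59)*81 = (17252 - 17555)*(-20766 + 114) + (99 - 59)*81 = -303*(-20652) + 40*81 = 6257556 + 3240 = 6260796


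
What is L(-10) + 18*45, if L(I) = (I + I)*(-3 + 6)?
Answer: 750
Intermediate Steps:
L(I) = 6*I (L(I) = (2*I)*3 = 6*I)
L(-10) + 18*45 = 6*(-10) + 18*45 = -60 + 810 = 750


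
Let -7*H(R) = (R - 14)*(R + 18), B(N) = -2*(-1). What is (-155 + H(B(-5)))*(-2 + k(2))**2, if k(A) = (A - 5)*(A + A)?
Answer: -23660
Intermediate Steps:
B(N) = 2
H(R) = -(-14 + R)*(18 + R)/7 (H(R) = -(R - 14)*(R + 18)/7 = -(-14 + R)*(18 + R)/7)
k(A) = 2*A*(-5 + A) (k(A) = (-5 + A)*(2*A) = 2*A*(-5 + A))
(-155 + H(B(-5)))*(-2 + k(2))**2 = (-155 + (36 - 4/7*2 - 1/7*2**2))*(-2 + 2*2*(-5 + 2))**2 = (-155 + (36 - 8/7 - 1/7*4))*(-2 + 2*2*(-3))**2 = (-155 + (36 - 8/7 - 4/7))*(-2 - 12)**2 = (-155 + 240/7)*(-14)**2 = -845/7*196 = -23660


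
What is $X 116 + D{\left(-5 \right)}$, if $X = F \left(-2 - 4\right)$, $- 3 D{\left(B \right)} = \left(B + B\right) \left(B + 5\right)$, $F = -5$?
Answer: $3480$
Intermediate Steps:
$D{\left(B \right)} = - \frac{2 B \left(5 + B\right)}{3}$ ($D{\left(B \right)} = - \frac{\left(B + B\right) \left(B + 5\right)}{3} = - \frac{2 B \left(5 + B\right)}{3}$)
$X = 30$ ($X = - 5 \left(-2 - 4\right) = \left(-5\right) \left(-6\right) = 30$)
$X 116 + D{\left(-5 \right)} = 30 \cdot 116 - - \frac{10 \left(5 - 5\right)}{3} = 3480 - \left(- \frac{10}{3}\right) 0 = 3480 + 0 = 3480$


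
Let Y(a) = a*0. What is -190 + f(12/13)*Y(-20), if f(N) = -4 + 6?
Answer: -190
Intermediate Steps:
f(N) = 2
Y(a) = 0
-190 + f(12/13)*Y(-20) = -190 + 2*0 = -190 + 0 = -190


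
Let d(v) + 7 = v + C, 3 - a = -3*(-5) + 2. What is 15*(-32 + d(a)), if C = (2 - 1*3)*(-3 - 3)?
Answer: -705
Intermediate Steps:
C = 6 (C = (2 - 3)*(-6) = -1*(-6) = 6)
a = -14 (a = 3 - (-3*(-5) + 2) = 3 - (15 + 2) = 3 - 1*17 = 3 - 17 = -14)
d(v) = -1 + v (d(v) = -7 + (v + 6) = -7 + (6 + v) = -1 + v)
15*(-32 + d(a)) = 15*(-32 + (-1 - 14)) = 15*(-32 - 15) = 15*(-47) = -705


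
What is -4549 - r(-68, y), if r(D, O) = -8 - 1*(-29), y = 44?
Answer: -4570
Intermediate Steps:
r(D, O) = 21 (r(D, O) = -8 + 29 = 21)
-4549 - r(-68, y) = -4549 - 1*21 = -4549 - 21 = -4570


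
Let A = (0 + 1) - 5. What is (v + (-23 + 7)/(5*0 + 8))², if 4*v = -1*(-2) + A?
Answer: 25/4 ≈ 6.2500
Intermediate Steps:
A = -4 (A = 1 - 5 = -4)
v = -½ (v = (-1*(-2) - 4)/4 = (2 - 4)/4 = (¼)*(-2) = -½ ≈ -0.50000)
(v + (-23 + 7)/(5*0 + 8))² = (-½ + (-23 + 7)/(5*0 + 8))² = (-½ - 16/(0 + 8))² = (-½ - 16/8)² = (-½ - 16*⅛)² = (-½ - 2)² = (-5/2)² = 25/4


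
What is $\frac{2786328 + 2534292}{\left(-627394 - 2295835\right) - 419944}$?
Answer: $- \frac{10620}{6673} \approx -1.5915$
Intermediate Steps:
$\frac{2786328 + 2534292}{\left(-627394 - 2295835\right) - 419944} = \frac{5320620}{-2923229 - 419944} = \frac{5320620}{-3343173} = 5320620 \left(- \frac{1}{3343173}\right) = - \frac{10620}{6673}$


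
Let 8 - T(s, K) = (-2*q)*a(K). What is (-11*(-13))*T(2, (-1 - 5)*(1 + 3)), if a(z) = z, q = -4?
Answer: 28600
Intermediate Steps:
T(s, K) = 8 - 8*K (T(s, K) = 8 - (-2*(-4))*K = 8 - 8*K)
(-11*(-13))*T(2, (-1 - 5)*(1 + 3)) = (-11*(-13))*(8 - 8*(-1 - 5)*(1 + 3)) = 143*(8 - (-48)*4) = 143*(8 - 8*(-24)) = 143*(8 + 192) = 143*200 = 28600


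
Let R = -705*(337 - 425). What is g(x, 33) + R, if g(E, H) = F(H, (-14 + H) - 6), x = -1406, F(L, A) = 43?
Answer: 62083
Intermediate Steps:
g(E, H) = 43
R = 62040 (R = -705*(-88) = 62040)
g(x, 33) + R = 43 + 62040 = 62083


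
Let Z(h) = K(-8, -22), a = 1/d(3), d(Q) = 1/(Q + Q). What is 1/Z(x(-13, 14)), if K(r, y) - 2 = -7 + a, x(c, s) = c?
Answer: 1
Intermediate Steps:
d(Q) = 1/(2*Q)
a = 6 (a = 1/((½)/3) = 1/((½)*(⅓)) = 1/(⅙) = 6)
K(r, y) = 1 (K(r, y) = 2 + (-7 + 6) = 2 - 1 = 1)
Z(h) = 1
1/Z(x(-13, 14)) = 1/1 = 1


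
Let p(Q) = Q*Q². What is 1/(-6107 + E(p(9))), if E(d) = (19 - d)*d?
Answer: -1/523697 ≈ -1.9095e-6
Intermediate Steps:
p(Q) = Q³
E(d) = d*(19 - d)
1/(-6107 + E(p(9))) = 1/(-6107 + 9³*(19 - 1*9³)) = 1/(-6107 + 729*(19 - 1*729)) = 1/(-6107 + 729*(19 - 729)) = 1/(-6107 + 729*(-710)) = 1/(-6107 - 517590) = 1/(-523697) = -1/523697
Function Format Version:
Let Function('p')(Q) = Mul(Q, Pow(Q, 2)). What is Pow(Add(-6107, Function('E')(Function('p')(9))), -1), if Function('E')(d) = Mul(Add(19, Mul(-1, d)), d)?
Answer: Rational(-1, 523697) ≈ -1.9095e-6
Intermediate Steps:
Function('p')(Q) = Pow(Q, 3)
Function('E')(d) = Mul(d, Add(19, Mul(-1, d)))
Pow(Add(-6107, Function('E')(Function('p')(9))), -1) = Pow(Add(-6107, Mul(Pow(9, 3), Add(19, Mul(-1, Pow(9, 3))))), -1) = Pow(Add(-6107, Mul(729, Add(19, Mul(-1, 729)))), -1) = Pow(Add(-6107, Mul(729, Add(19, -729))), -1) = Pow(Add(-6107, Mul(729, -710)), -1) = Pow(Add(-6107, -517590), -1) = Pow(-523697, -1) = Rational(-1, 523697)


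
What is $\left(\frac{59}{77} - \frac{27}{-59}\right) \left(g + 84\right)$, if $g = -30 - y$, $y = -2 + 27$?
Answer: $\frac{161240}{4543} \approx 35.492$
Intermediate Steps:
$y = 25$
$g = -55$ ($g = -30 - 25 = -55$)
$\left(\frac{59}{77} - \frac{27}{-59}\right) \left(g + 84\right) = \left(\frac{59}{77} - \frac{27}{-59}\right) \left(-55 + 84\right) = \left(59 \cdot \frac{1}{77} - - \frac{27}{59}\right) 29 = \left(\frac{59}{77} + \frac{27}{59}\right) 29 = \frac{5560}{4543} \cdot 29 = \frac{161240}{4543}$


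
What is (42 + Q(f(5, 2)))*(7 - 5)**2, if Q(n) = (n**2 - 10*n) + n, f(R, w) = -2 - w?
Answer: 376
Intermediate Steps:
Q(n) = n**2 - 9*n
(42 + Q(f(5, 2)))*(7 - 5)**2 = (42 + (-2 - 1*2)*(-9 + (-2 - 1*2)))*(7 - 5)**2 = (42 + (-2 - 2)*(-9 + (-2 - 2)))*2**2 = (42 - 4*(-9 - 4))*4 = (42 - 4*(-13))*4 = (42 + 52)*4 = 94*4 = 376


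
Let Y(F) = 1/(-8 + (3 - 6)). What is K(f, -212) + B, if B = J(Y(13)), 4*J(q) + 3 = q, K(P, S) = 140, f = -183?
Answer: 3063/22 ≈ 139.23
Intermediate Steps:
Y(F) = -1/11 (Y(F) = 1/(-8 - 3) = 1/(-11) = -1/11)
J(q) = -3/4 + q/4
B = -17/22 (B = -3/4 + (1/4)*(-1/11) = -3/4 - 1/44 = -17/22 ≈ -0.77273)
K(f, -212) + B = 140 - 17/22 = 3063/22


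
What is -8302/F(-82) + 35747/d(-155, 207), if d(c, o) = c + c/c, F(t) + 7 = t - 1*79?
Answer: -168821/924 ≈ -182.71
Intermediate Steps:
F(t) = -86 + t (F(t) = -7 + (t - 1*79) = -7 + (t - 79) = -7 + (-79 + t) = -86 + t)
d(c, o) = 1 + c (d(c, o) = c + 1 = 1 + c)
-8302/F(-82) + 35747/d(-155, 207) = -8302/(-86 - 82) + 35747/(1 - 155) = -8302/(-168) + 35747/(-154) = -8302*(-1/168) + 35747*(-1/154) = 593/12 - 35747/154 = -168821/924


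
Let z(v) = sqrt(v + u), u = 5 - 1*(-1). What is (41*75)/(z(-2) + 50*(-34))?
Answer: -1025/566 ≈ -1.8110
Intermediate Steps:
u = 6 (u = 5 + 1 = 6)
z(v) = sqrt(6 + v) (z(v) = sqrt(v + 6) = sqrt(6 + v))
(41*75)/(z(-2) + 50*(-34)) = (41*75)/(sqrt(6 - 2) + 50*(-34)) = 3075/(sqrt(4) - 1700) = 3075/(2 - 1700) = 3075/(-1698) = 3075*(-1/1698) = -1025/566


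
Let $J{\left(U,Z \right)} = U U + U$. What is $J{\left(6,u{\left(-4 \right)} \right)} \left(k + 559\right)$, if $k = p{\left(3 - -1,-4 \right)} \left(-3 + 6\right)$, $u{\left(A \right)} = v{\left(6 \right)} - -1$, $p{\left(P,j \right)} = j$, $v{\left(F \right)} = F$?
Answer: $22974$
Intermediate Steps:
$u{\left(A \right)} = 7$ ($u{\left(A \right)} = 6 - -1 = 6 + 1 = 7$)
$J{\left(U,Z \right)} = U + U^{2}$ ($J{\left(U,Z \right)} = U^{2} + U = U + U^{2}$)
$k = -12$ ($k = - 4 \left(-3 + 6\right) = \left(-4\right) 3 = -12$)
$J{\left(6,u{\left(-4 \right)} \right)} \left(k + 559\right) = 6 \left(1 + 6\right) \left(-12 + 559\right) = 6 \cdot 7 \cdot 547 = 42 \cdot 547 = 22974$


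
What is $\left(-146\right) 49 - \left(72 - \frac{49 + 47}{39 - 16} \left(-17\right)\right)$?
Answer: $- \frac{167830}{23} \approx -7297.0$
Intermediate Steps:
$\left(-146\right) 49 - \left(72 - \frac{49 + 47}{39 - 16} \left(-17\right)\right) = -7154 - \left(72 - \frac{96}{23} \left(-17\right)\right) = -7154 - \left(72 - 96 \cdot \frac{1}{23} \left(-17\right)\right) = -7154 + \left(-72 + \frac{96}{23} \left(-17\right)\right) = -7154 - \frac{3288}{23} = - \frac{167830}{23}$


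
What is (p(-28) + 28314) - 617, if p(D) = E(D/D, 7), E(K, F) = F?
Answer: 27704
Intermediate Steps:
p(D) = 7
(p(-28) + 28314) - 617 = (7 + 28314) - 617 = 28321 - 617 = 27704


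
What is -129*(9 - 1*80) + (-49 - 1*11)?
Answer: 9099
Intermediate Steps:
-129*(9 - 1*80) + (-49 - 1*11) = -129*(9 - 80) + (-49 - 11) = -129*(-71) - 60 = 9159 - 60 = 9099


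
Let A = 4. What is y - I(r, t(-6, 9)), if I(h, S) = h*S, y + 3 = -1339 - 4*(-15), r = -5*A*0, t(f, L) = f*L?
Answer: -1282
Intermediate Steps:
t(f, L) = L*f
r = 0 (r = -5*4*0 = -20*0 = 0)
y = -1282 (y = -3 + (-1339 - 4*(-15)) = -3 + (-1339 - 1*(-60)) = -3 + (-1339 + 60) = -3 - 1279 = -1282)
I(h, S) = S*h
y - I(r, t(-6, 9)) = -1282 - 9*(-6)*0 = -1282 - (-54)*0 = -1282 - 1*0 = -1282 + 0 = -1282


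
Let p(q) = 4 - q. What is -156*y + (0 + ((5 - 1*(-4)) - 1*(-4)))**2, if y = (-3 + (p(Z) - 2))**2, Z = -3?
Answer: -455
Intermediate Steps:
y = 4 (y = (-3 + ((4 - 1*(-3)) - 2))**2 = (-3 + ((4 + 3) - 2))**2 = (-3 + (7 - 2))**2 = (-3 + 5)**2 = 2**2 = 4)
-156*y + (0 + ((5 - 1*(-4)) - 1*(-4)))**2 = -156*4 + (0 + ((5 - 1*(-4)) - 1*(-4)))**2 = -624 + (0 + ((5 + 4) + 4))**2 = -624 + (0 + (9 + 4))**2 = -624 + (0 + 13)**2 = -624 + 13**2 = -624 + 169 = -455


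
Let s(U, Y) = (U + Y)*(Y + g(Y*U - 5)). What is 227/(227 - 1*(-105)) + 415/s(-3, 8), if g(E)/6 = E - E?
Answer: 7343/664 ≈ 11.059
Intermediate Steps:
g(E) = 0 (g(E) = 6*(E - E) = 6*0 = 0)
s(U, Y) = Y*(U + Y) (s(U, Y) = (U + Y)*(Y + 0) = (U + Y)*Y = Y*(U + Y))
227/(227 - 1*(-105)) + 415/s(-3, 8) = 227/(227 - 1*(-105)) + 415/((8*(-3 + 8))) = 227/(227 + 105) + 415/((8*5)) = 227/332 + 415/40 = 227*(1/332) + 415*(1/40) = 227/332 + 83/8 = 7343/664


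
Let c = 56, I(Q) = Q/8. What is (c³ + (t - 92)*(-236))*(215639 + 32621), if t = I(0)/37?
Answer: 48988649280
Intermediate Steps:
I(Q) = Q/8 (I(Q) = Q*(⅛) = Q/8)
t = 0 (t = ((⅛)*0)/37 = 0*(1/37) = 0)
(c³ + (t - 92)*(-236))*(215639 + 32621) = (56³ + (0 - 92)*(-236))*(215639 + 32621) = (175616 - 92*(-236))*248260 = (175616 + 21712)*248260 = 197328*248260 = 48988649280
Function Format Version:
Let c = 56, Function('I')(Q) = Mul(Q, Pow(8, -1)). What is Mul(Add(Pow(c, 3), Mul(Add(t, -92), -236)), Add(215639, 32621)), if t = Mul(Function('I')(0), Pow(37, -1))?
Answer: 48988649280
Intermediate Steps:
Function('I')(Q) = Mul(Rational(1, 8), Q) (Function('I')(Q) = Mul(Q, Rational(1, 8)) = Mul(Rational(1, 8), Q))
t = 0 (t = Mul(Mul(Rational(1, 8), 0), Pow(37, -1)) = Mul(0, Rational(1, 37)) = 0)
Mul(Add(Pow(c, 3), Mul(Add(t, -92), -236)), Add(215639, 32621)) = Mul(Add(Pow(56, 3), Mul(Add(0, -92), -236)), Add(215639, 32621)) = Mul(Add(175616, Mul(-92, -236)), 248260) = Mul(Add(175616, 21712), 248260) = Mul(197328, 248260) = 48988649280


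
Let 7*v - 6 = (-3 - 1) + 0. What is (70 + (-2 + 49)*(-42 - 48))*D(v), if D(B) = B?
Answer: -8320/7 ≈ -1188.6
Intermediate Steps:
v = 2/7 (v = 6/7 + ((-3 - 1) + 0)/7 = 6/7 + (-4 + 0)/7 = 6/7 + (⅐)*(-4) = 6/7 - 4/7 = 2/7 ≈ 0.28571)
(70 + (-2 + 49)*(-42 - 48))*D(v) = (70 + (-2 + 49)*(-42 - 48))*(2/7) = (70 + 47*(-90))*(2/7) = (70 - 4230)*(2/7) = -4160*2/7 = -8320/7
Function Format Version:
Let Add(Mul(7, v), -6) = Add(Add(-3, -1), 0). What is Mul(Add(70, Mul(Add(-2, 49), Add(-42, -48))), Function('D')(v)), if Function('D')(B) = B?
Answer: Rational(-8320, 7) ≈ -1188.6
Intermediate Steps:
v = Rational(2, 7) (v = Add(Rational(6, 7), Mul(Rational(1, 7), Add(Add(-3, -1), 0))) = Add(Rational(6, 7), Mul(Rational(1, 7), Add(-4, 0))) = Add(Rational(6, 7), Mul(Rational(1, 7), -4)) = Add(Rational(6, 7), Rational(-4, 7)) = Rational(2, 7) ≈ 0.28571)
Mul(Add(70, Mul(Add(-2, 49), Add(-42, -48))), Function('D')(v)) = Mul(Add(70, Mul(Add(-2, 49), Add(-42, -48))), Rational(2, 7)) = Mul(Add(70, Mul(47, -90)), Rational(2, 7)) = Mul(Add(70, -4230), Rational(2, 7)) = Mul(-4160, Rational(2, 7)) = Rational(-8320, 7)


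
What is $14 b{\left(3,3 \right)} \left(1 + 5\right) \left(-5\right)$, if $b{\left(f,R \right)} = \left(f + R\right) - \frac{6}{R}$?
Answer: $-1680$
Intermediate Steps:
$b{\left(f,R \right)} = R + f - \frac{6}{R}$ ($b{\left(f,R \right)} = \left(R + f\right) - \frac{6}{R} = R + f - \frac{6}{R}$)
$14 b{\left(3,3 \right)} \left(1 + 5\right) \left(-5\right) = 14 \left(3 + 3 - \frac{6}{3}\right) \left(1 + 5\right) \left(-5\right) = 14 \left(3 + 3 - 2\right) 6 \left(-5\right) = 14 \left(3 + 3 - 2\right) \left(-30\right) = 14 \cdot 4 \left(-30\right) = 56 \left(-30\right) = -1680$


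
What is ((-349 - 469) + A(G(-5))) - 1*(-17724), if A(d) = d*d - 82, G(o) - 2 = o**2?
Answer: 17553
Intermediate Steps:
G(o) = 2 + o**2
A(d) = -82 + d**2 (A(d) = d**2 - 82 = -82 + d**2)
((-349 - 469) + A(G(-5))) - 1*(-17724) = ((-349 - 469) + (-82 + (2 + (-5)**2)**2)) - 1*(-17724) = (-818 + (-82 + (2 + 25)**2)) + 17724 = (-818 + (-82 + 27**2)) + 17724 = (-818 + (-82 + 729)) + 17724 = (-818 + 647) + 17724 = -171 + 17724 = 17553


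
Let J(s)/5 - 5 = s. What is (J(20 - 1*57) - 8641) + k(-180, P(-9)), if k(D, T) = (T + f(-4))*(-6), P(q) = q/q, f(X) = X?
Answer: -8783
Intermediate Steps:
J(s) = 25 + 5*s
P(q) = 1
k(D, T) = 24 - 6*T (k(D, T) = (T - 4)*(-6) = (-4 + T)*(-6) = 24 - 6*T)
(J(20 - 1*57) - 8641) + k(-180, P(-9)) = ((25 + 5*(20 - 1*57)) - 8641) + (24 - 6*1) = ((25 + 5*(20 - 57)) - 8641) + (24 - 6) = ((25 + 5*(-37)) - 8641) + 18 = ((25 - 185) - 8641) + 18 = (-160 - 8641) + 18 = -8801 + 18 = -8783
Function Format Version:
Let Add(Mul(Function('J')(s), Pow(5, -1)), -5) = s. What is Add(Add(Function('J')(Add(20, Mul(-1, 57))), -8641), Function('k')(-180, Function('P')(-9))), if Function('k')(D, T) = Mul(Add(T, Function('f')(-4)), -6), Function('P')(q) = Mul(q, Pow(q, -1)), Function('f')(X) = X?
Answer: -8783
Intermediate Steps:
Function('J')(s) = Add(25, Mul(5, s))
Function('P')(q) = 1
Function('k')(D, T) = Add(24, Mul(-6, T)) (Function('k')(D, T) = Mul(Add(T, -4), -6) = Mul(Add(-4, T), -6) = Add(24, Mul(-6, T)))
Add(Add(Function('J')(Add(20, Mul(-1, 57))), -8641), Function('k')(-180, Function('P')(-9))) = Add(Add(Add(25, Mul(5, Add(20, Mul(-1, 57)))), -8641), Add(24, Mul(-6, 1))) = Add(Add(Add(25, Mul(5, Add(20, -57))), -8641), Add(24, -6)) = Add(Add(Add(25, Mul(5, -37)), -8641), 18) = Add(Add(Add(25, -185), -8641), 18) = Add(Add(-160, -8641), 18) = Add(-8801, 18) = -8783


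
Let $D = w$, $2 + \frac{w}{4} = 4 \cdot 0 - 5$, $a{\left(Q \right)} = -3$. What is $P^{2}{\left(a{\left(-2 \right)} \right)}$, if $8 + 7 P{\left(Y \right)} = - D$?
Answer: $\frac{400}{49} \approx 8.1633$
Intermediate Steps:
$w = -28$ ($w = -8 + 4 \left(4 \cdot 0 - 5\right) = -8 + 4 \left(0 - 5\right) = -8 + 4 \left(-5\right) = -8 - 20 = -28$)
$D = -28$
$P{\left(Y \right)} = \frac{20}{7}$ ($P{\left(Y \right)} = - \frac{8}{7} + \frac{\left(-1\right) \left(-28\right)}{7} = - \frac{8}{7} + \frac{1}{7} \cdot 28 = - \frac{8}{7} + 4 = \frac{20}{7}$)
$P^{2}{\left(a{\left(-2 \right)} \right)} = \left(\frac{20}{7}\right)^{2} = \frac{400}{49}$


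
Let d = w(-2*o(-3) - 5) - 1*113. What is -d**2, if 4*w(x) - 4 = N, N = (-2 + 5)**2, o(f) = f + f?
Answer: -192721/16 ≈ -12045.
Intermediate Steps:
o(f) = 2*f
N = 9 (N = 3**2 = 9)
w(x) = 13/4 (w(x) = 1 + (1/4)*9 = 1 + 9/4 = 13/4)
d = -439/4 (d = 13/4 - 1*113 = 13/4 - 113 = -439/4 ≈ -109.75)
-d**2 = -(-439/4)**2 = -1*192721/16 = -192721/16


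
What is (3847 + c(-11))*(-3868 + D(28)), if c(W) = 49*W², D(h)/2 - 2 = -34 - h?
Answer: -38986688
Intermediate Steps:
D(h) = -64 - 2*h (D(h) = 4 + 2*(-34 - h) = 4 + (-68 - 2*h) = -64 - 2*h)
(3847 + c(-11))*(-3868 + D(28)) = (3847 + 49*(-11)²)*(-3868 + (-64 - 2*28)) = (3847 + 49*121)*(-3868 + (-64 - 56)) = (3847 + 5929)*(-3868 - 120) = 9776*(-3988) = -38986688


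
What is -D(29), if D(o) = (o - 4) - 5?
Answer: -20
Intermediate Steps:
D(o) = -9 + o (D(o) = (-4 + o) - 5 = -9 + o)
-D(29) = -(-9 + 29) = -1*20 = -20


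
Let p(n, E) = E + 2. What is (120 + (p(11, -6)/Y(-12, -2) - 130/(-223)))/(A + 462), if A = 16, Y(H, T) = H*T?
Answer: 161117/639564 ≈ 0.25192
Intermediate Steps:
p(n, E) = 2 + E
(120 + (p(11, -6)/Y(-12, -2) - 130/(-223)))/(A + 462) = (120 + ((2 - 6)/((-12*(-2))) - 130/(-223)))/(16 + 462) = (120 + (-4/24 - 130*(-1/223)))/478 = (120 + (-4*1/24 + 130/223))*(1/478) = (120 + (-⅙ + 130/223))*(1/478) = (120 + 557/1338)*(1/478) = (161117/1338)*(1/478) = 161117/639564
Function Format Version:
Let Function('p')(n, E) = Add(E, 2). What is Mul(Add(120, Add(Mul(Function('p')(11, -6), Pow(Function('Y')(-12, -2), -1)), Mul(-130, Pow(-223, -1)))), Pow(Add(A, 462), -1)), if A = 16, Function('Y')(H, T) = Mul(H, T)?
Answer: Rational(161117, 639564) ≈ 0.25192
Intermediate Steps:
Function('p')(n, E) = Add(2, E)
Mul(Add(120, Add(Mul(Function('p')(11, -6), Pow(Function('Y')(-12, -2), -1)), Mul(-130, Pow(-223, -1)))), Pow(Add(A, 462), -1)) = Mul(Add(120, Add(Mul(Add(2, -6), Pow(Mul(-12, -2), -1)), Mul(-130, Pow(-223, -1)))), Pow(Add(16, 462), -1)) = Mul(Add(120, Add(Mul(-4, Pow(24, -1)), Mul(-130, Rational(-1, 223)))), Pow(478, -1)) = Mul(Add(120, Add(Mul(-4, Rational(1, 24)), Rational(130, 223))), Rational(1, 478)) = Mul(Add(120, Add(Rational(-1, 6), Rational(130, 223))), Rational(1, 478)) = Mul(Add(120, Rational(557, 1338)), Rational(1, 478)) = Mul(Rational(161117, 1338), Rational(1, 478)) = Rational(161117, 639564)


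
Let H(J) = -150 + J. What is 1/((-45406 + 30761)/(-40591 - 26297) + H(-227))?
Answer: -66888/25202131 ≈ -0.0026541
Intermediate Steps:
1/((-45406 + 30761)/(-40591 - 26297) + H(-227)) = 1/((-45406 + 30761)/(-40591 - 26297) + (-150 - 227)) = 1/(-14645/(-66888) - 377) = 1/(-14645*(-1/66888) - 377) = 1/(14645/66888 - 377) = 1/(-25202131/66888) = -66888/25202131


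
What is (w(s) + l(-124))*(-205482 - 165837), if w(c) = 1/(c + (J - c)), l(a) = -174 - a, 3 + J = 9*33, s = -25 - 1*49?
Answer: 1819339327/98 ≈ 1.8565e+7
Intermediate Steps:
s = -74 (s = -25 - 49 = -74)
J = 294 (J = -3 + 9*33 = -3 + 297 = 294)
w(c) = 1/294 (w(c) = 1/(c + (294 - c)) = 1/294)
(w(s) + l(-124))*(-205482 - 165837) = (1/294 + (-174 - 1*(-124)))*(-205482 - 165837) = (1/294 + (-174 + 124))*(-371319) = (1/294 - 50)*(-371319) = -14699/294*(-371319) = 1819339327/98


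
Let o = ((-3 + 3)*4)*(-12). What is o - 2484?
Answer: -2484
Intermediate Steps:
o = 0 (o = (0*4)*(-12) = 0*(-12) = 0)
o - 2484 = 0 - 2484 = -2484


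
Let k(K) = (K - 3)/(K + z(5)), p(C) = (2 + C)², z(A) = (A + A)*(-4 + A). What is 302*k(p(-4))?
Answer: 151/7 ≈ 21.571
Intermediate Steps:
z(A) = 2*A*(-4 + A) (z(A) = (2*A)*(-4 + A) = 2*A*(-4 + A))
k(K) = (-3 + K)/(10 + K) (k(K) = (K - 3)/(K + 2*5*(-4 + 5)) = (-3 + K)/(K + 2*5*1) = (-3 + K)/(K + 10) = (-3 + K)/(10 + K))
302*k(p(-4)) = 302*((-3 + (2 - 4)²)/(10 + (2 - 4)²)) = 302*((-3 + (-2)²)/(10 + (-2)²)) = 302*((-3 + 4)/(10 + 4)) = 302*(1/14) = 151/7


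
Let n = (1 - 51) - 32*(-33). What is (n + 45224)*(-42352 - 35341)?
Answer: -3591747390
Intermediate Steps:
n = 1006 (n = -50 + 1056 = 1006)
(n + 45224)*(-42352 - 35341) = (1006 + 45224)*(-42352 - 35341) = 46230*(-77693) = -3591747390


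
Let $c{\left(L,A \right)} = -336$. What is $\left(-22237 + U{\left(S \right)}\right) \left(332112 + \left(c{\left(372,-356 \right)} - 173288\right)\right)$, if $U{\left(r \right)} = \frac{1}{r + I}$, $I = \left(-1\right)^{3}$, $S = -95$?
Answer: $- \frac{42291591683}{12} \approx -3.5243 \cdot 10^{9}$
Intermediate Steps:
$I = -1$
$U{\left(r \right)} = \frac{1}{-1 + r}$ ($U{\left(r \right)} = \frac{1}{r - 1} = \frac{1}{-1 + r}$)
$\left(-22237 + U{\left(S \right)}\right) \left(332112 + \left(c{\left(372,-356 \right)} - 173288\right)\right) = \left(-22237 + \frac{1}{-1 - 95}\right) \left(332112 - 173624\right) = \left(-22237 + \frac{1}{-96}\right) \left(332112 - 173624\right) = \left(-22237 - \frac{1}{96}\right) 158488 = \left(- \frac{2134753}{96}\right) 158488 = - \frac{42291591683}{12}$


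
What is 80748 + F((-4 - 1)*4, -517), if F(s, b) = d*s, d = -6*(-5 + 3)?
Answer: 80508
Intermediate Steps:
d = 12 (d = -6*(-2) = 12)
F(s, b) = 12*s
80748 + F((-4 - 1)*4, -517) = 80748 + 12*((-4 - 1)*4) = 80748 + 12*(-5*4) = 80748 + 12*(-20) = 80748 - 240 = 80508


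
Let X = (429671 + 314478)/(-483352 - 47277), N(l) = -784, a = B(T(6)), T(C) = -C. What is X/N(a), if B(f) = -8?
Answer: 106307/59430448 ≈ 0.0017888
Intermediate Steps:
a = -8
X = -744149/530629 (X = 744149/(-530629) = 744149*(-1/530629) = -744149/530629 ≈ -1.4024)
X/N(a) = -744149/530629/(-784) = -744149/530629*(-1/784) = 106307/59430448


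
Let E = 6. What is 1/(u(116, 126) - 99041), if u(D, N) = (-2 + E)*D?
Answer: -1/98577 ≈ -1.0144e-5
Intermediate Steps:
u(D, N) = 4*D (u(D, N) = (-2 + 6)*D = 4*D)
1/(u(116, 126) - 99041) = 1/(4*116 - 99041) = 1/(464 - 99041) = 1/(-98577) = -1/98577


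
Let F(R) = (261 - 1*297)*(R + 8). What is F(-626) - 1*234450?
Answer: -212202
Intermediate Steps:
F(R) = -288 - 36*R (F(R) = (261 - 297)*(8 + R) = -36*(8 + R) = -288 - 36*R)
F(-626) - 1*234450 = (-288 - 36*(-626)) - 1*234450 = (-288 + 22536) - 234450 = 22248 - 234450 = -212202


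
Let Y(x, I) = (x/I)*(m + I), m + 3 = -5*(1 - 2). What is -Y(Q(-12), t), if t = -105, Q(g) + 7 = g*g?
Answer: -14111/105 ≈ -134.39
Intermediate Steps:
Q(g) = -7 + g**2 (Q(g) = -7 + g*g = -7 + g**2)
m = 2 (m = -3 - 5*(1 - 2) = -3 - 5*(-1) = -3 + 5 = 2)
Y(x, I) = x*(2 + I)/I (Y(x, I) = (x/I)*(2 + I) = x*(2 + I)/I)
-Y(Q(-12), t) = -(-7 + (-12)**2)*(2 - 105)/(-105) = -(-7 + 144)*(-1)*(-103)/105 = -137*(-1)*(-103)/105 = -1*14111/105 = -14111/105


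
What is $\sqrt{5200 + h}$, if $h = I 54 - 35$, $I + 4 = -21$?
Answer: $\sqrt{3815} \approx 61.766$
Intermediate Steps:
$I = -25$ ($I = -4 - 21 = -25$)
$h = -1385$ ($h = \left(-25\right) 54 - 35 = -1350 - 35 = -1385$)
$\sqrt{5200 + h} = \sqrt{5200 - 1385} = \sqrt{3815}$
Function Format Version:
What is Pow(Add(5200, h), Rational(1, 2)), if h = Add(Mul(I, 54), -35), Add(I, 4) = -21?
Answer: Pow(3815, Rational(1, 2)) ≈ 61.766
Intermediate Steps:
I = -25 (I = Add(-4, -21) = -25)
h = -1385 (h = Add(Mul(-25, 54), -35) = Add(-1350, -35) = -1385)
Pow(Add(5200, h), Rational(1, 2)) = Pow(Add(5200, -1385), Rational(1, 2)) = Pow(3815, Rational(1, 2))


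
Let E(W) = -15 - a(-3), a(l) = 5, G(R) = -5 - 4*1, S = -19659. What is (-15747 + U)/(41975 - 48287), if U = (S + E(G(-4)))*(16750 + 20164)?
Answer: 726446353/6312 ≈ 1.1509e+5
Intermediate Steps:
G(R) = -9 (G(R) = -5 - 4 = -9)
E(W) = -20 (E(W) = -15 - 1*5 = -15 - 5 = -20)
U = -726430606 (U = (-19659 - 20)*(16750 + 20164) = -19679*36914 = -726430606)
(-15747 + U)/(41975 - 48287) = (-15747 - 726430606)/(41975 - 48287) = -726446353/(-6312) = -726446353*(-1/6312) = 726446353/6312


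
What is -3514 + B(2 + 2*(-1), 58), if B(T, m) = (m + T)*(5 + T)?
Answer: -3224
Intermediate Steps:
B(T, m) = (5 + T)*(T + m) (B(T, m) = (T + m)*(5 + T) = (5 + T)*(T + m))
-3514 + B(2 + 2*(-1), 58) = -3514 + ((2 + 2*(-1))**2 + 5*(2 + 2*(-1)) + 5*58 + (2 + 2*(-1))*58) = -3514 + ((2 - 2)**2 + 5*(2 - 2) + 290 + (2 - 2)*58) = -3514 + (0**2 + 5*0 + 290 + 0*58) = -3514 + (0 + 0 + 290 + 0) = -3514 + 290 = -3224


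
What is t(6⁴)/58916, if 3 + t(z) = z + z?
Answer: 2589/58916 ≈ 0.043944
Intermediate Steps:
t(z) = -3 + 2*z (t(z) = -3 + (z + z) = -3 + 2*z)
t(6⁴)/58916 = (-3 + 2*6⁴)/58916 = (-3 + 2*1296)*(1/58916) = (-3 + 2592)*(1/58916) = 2589*(1/58916) = 2589/58916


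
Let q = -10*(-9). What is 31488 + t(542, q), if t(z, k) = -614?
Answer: 30874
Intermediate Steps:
q = 90
31488 + t(542, q) = 31488 - 614 = 30874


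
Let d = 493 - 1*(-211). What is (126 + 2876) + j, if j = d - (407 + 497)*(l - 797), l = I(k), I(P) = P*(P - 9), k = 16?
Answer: 622946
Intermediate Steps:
d = 704 (d = 493 + 211 = 704)
I(P) = P*(-9 + P)
l = 112 (l = 16*(-9 + 16) = 16*7 = 112)
j = 619944 (j = 704 - (407 + 497)*(112 - 797) = 704 - 904*(-685) = 704 - 1*(-619240) = 704 + 619240 = 619944)
(126 + 2876) + j = (126 + 2876) + 619944 = 3002 + 619944 = 622946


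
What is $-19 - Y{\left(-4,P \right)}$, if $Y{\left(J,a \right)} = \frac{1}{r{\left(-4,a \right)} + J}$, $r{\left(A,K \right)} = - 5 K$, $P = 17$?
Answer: $- \frac{1690}{89} \approx -18.989$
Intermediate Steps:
$Y{\left(J,a \right)} = \frac{1}{J - 5 a}$ ($Y{\left(J,a \right)} = \frac{1}{- 5 a + J} = \frac{1}{J - 5 a}$)
$-19 - Y{\left(-4,P \right)} = -19 - \frac{1}{-4 - 85} = -19 - \frac{1}{-89} = -19 - - \frac{1}{89} = -19 + \frac{1}{89} = - \frac{1690}{89}$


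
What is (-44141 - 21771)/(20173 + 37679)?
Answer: -16478/14463 ≈ -1.1393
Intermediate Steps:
(-44141 - 21771)/(20173 + 37679) = -65912/57852 = -65912*1/57852 = -16478/14463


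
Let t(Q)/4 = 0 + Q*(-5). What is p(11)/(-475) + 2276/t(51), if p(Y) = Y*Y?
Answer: -60226/24225 ≈ -2.4861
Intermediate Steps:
p(Y) = Y²
t(Q) = -20*Q (t(Q) = 4*(0 + Q*(-5)) = 4*(0 - 5*Q) = 4*(-5*Q) = -20*Q)
p(11)/(-475) + 2276/t(51) = 11²/(-475) + 2276/((-20*51)) = 121*(-1/475) + 2276/(-1020) = -121/475 + 2276*(-1/1020) = -121/475 - 569/255 = -60226/24225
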